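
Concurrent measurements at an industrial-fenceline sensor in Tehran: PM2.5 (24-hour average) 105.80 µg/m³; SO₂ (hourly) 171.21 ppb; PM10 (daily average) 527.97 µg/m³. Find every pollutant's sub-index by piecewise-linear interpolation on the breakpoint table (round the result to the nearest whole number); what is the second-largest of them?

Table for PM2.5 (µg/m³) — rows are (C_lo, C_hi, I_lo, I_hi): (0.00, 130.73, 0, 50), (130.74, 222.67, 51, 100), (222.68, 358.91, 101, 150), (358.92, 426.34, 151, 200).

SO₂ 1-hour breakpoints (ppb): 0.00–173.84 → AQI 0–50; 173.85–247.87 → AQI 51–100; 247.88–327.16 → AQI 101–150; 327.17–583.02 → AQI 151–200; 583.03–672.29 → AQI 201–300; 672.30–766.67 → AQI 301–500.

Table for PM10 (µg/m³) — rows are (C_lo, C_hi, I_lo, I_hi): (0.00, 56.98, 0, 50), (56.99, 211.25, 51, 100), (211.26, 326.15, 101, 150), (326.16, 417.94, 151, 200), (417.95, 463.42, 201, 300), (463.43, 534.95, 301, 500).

49

PM2.5: row 0.00–130.73 (AQI 0–50). (50−0)·(105.80−0.00)/(130.73−0.00) + 0 = 50·105.80/130.73 + 0 ≈ 40.47 → 40.
SO₂: row 0.00–173.84 (AQI 0–50). (50−0)·(171.21−0.00)/(173.84−0.00) + 0 = 50·171.21/173.84 + 0 ≈ 49.24 → 49.
PM10 527.97: bracket 463.43–534.95 → index 301–500; slope 199/71.52, offset 64.54.
AQI = 301 + 199/71.52·64.54 ≈ 480.58 ⇒ 481.
Sub-indices: PM2.5→40, SO₂→49, PM10→481. Ranked high→low: 481, 49, 40. Second-highest sub-index = 49.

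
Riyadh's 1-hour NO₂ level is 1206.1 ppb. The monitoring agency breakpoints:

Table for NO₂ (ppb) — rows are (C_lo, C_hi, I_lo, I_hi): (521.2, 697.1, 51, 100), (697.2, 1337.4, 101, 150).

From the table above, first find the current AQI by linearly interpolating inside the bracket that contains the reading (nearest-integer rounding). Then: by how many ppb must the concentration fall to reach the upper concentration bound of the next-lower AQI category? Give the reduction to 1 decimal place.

NO₂: 1206.1 lies in 697.2–1337.4, so I_lo=101, I_hi=150, C_lo=697.2, C_hi=1337.4.
(150−101)/(1337.4−697.2) × (1206.1−697.2) + 101 = 49/640.2 × 508.9 + 101 ≈ 139.95 → 140.
Current AQI 140 is in the Unhealthy for Sensitive Groups range (101–150). The next-lower category tops out at AQI 100, whose upper concentration bound is 697.1 ppb.
Reduction needed = 1206.1 − 697.1 = 509.0 ppb.

509.0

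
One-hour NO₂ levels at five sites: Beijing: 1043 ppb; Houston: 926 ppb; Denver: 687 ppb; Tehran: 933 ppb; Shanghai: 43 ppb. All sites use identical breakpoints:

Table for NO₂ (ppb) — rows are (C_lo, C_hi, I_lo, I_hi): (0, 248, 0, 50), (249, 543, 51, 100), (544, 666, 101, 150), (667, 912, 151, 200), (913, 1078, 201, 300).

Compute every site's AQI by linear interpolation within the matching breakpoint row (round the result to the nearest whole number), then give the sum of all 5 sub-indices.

Beijing: 1043 lies in 913–1078, so I_lo=201, I_hi=300, C_lo=913, C_hi=1078.
(300−201)/(1078−913) × (1043−913) + 201 = 99/165 × 130 + 201 ≈ 279.00 → 279.
Houston: 926 lies in 913–1078, so I_lo=201, I_hi=300, C_lo=913, C_hi=1078.
(300−201)/(1078−913) × (926−913) + 201 = 99/165 × 13 + 201 ≈ 208.80 → 209.
Denver: row 667–912 (AQI 151–200). (200−151)·(687−667)/(912−667) + 151 = 49·20/245 + 151 ≈ 155.00 → 155.
Tehran: row 913–1078 (AQI 201–300). (300−201)·(933−913)/(1078−913) + 201 = 99·20/165 + 201 ≈ 213.00 → 213.
Shanghai: 43 ∈ [0, 248] ↔ index [0, 50].
0 + (43−0)·(50−0)/(248−0) = 0 + 43·50/248 ≈ 8.67, so AQI = 9.
AQIs: Beijing=279, Houston=209, Denver=155, Tehran=213, Shanghai=9. Sum = 279 + 209 + 155 + 213 + 9 = 865.

865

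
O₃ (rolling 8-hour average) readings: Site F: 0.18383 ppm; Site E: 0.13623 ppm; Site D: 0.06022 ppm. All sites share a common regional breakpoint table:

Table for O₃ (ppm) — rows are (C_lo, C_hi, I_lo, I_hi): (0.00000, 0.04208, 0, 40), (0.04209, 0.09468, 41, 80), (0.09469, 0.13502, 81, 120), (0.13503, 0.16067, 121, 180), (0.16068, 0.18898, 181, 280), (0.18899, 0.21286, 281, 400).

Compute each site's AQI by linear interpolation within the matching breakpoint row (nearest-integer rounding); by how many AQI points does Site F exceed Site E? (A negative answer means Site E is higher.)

Site F: 0.18383 ∈ [0.16068, 0.18898] ↔ index [181, 280].
181 + (0.18383−0.16068)·(280−181)/(0.18898−0.16068) = 181 + 0.02315·99/0.02830 ≈ 261.98, so AQI = 262.
Site E 0.13623: bracket 0.13503–0.16067 → index 121–180; slope 59/0.02564, offset 0.00120.
AQI = 121 + 59/0.02564·0.00120 ≈ 123.76 ⇒ 124.
Site D 0.06022: bracket 0.04209–0.09468 → index 41–80; slope 39/0.05259, offset 0.01813.
AQI = 41 + 39/0.05259·0.01813 ≈ 54.44 ⇒ 54.
AQIs: Site F=262, Site E=124, Site D=54. Site F (262) − Site E (124) = 138.

138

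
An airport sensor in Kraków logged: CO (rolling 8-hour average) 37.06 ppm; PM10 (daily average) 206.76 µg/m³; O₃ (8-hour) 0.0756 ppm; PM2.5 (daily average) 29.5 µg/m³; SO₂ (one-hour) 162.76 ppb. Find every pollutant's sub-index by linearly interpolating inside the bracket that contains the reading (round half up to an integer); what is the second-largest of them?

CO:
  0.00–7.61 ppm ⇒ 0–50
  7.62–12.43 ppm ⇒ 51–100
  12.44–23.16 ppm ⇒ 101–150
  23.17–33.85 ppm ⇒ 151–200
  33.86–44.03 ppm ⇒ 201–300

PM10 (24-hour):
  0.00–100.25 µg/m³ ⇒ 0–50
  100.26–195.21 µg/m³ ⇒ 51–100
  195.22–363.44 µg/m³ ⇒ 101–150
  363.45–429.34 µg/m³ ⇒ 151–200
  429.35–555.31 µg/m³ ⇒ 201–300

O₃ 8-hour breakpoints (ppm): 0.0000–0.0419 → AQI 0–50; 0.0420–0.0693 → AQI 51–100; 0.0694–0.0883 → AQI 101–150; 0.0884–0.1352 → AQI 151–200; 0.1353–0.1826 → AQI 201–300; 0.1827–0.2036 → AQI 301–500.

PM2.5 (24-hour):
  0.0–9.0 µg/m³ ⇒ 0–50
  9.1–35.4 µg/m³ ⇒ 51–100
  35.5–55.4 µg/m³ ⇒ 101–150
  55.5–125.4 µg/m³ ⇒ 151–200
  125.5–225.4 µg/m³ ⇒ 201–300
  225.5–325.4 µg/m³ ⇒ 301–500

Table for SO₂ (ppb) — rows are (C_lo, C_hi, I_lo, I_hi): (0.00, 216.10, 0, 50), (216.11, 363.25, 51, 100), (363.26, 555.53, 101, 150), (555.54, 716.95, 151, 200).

CO: row 33.86–44.03 (AQI 201–300). (300−201)·(37.06−33.86)/(44.03−33.86) + 201 = 99·3.20/10.17 + 201 ≈ 232.15 → 232.
PM10 206.76: bracket 195.22–363.44 → index 101–150; slope 49/168.22, offset 11.54.
AQI = 101 + 49/168.22·11.54 ≈ 104.36 ⇒ 104.
O₃: 0.0756 ∈ [0.0694, 0.0883] ↔ index [101, 150].
101 + (0.0756−0.0694)·(150−101)/(0.0883−0.0694) = 101 + 0.0062·49/0.0189 ≈ 117.07, so AQI = 117.
PM2.5: 29.5 lies in 9.1–35.4, so I_lo=51, I_hi=100, C_lo=9.1, C_hi=35.4.
(100−51)/(35.4−9.1) × (29.5−9.1) + 51 = 49/26.3 × 20.4 + 51 ≈ 89.01 → 89.
SO₂ 162.76: bracket 0.00–216.10 → index 0–50; slope 50/216.10, offset 162.76.
AQI = 0 + 50/216.10·162.76 ≈ 37.66 ⇒ 38.
Sub-indices: CO→232, PM10→104, O₃→117, PM2.5→89, SO₂→38. Ranked high→low: 232, 117, 104, 89, 38. Second-highest sub-index = 117.

117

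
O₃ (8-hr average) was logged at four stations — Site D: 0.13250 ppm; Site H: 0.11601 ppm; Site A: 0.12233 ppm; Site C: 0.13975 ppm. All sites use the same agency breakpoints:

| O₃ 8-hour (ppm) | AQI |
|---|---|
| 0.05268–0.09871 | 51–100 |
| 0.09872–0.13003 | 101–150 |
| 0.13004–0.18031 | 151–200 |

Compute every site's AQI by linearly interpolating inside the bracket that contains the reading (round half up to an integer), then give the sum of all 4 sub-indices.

Site D: row 0.13004–0.18031 (AQI 151–200). (200−151)·(0.13250−0.13004)/(0.18031−0.13004) + 151 = 49·0.00246/0.05027 + 151 ≈ 153.40 → 153.
Site H: row 0.09872–0.13003 (AQI 101–150). (150−101)·(0.11601−0.09872)/(0.13003−0.09872) + 101 = 49·0.01729/0.03131 + 101 ≈ 128.06 → 128.
Site A: row 0.09872–0.13003 (AQI 101–150). (150−101)·(0.12233−0.09872)/(0.13003−0.09872) + 101 = 49·0.02361/0.03131 + 101 ≈ 137.95 → 138.
Site C 0.13975: bracket 0.13004–0.18031 → index 151–200; slope 49/0.05027, offset 0.00971.
AQI = 151 + 49/0.05027·0.00971 ≈ 160.46 ⇒ 160.
AQIs: Site D=153, Site H=128, Site A=138, Site C=160. Sum = 153 + 128 + 138 + 160 = 579.

579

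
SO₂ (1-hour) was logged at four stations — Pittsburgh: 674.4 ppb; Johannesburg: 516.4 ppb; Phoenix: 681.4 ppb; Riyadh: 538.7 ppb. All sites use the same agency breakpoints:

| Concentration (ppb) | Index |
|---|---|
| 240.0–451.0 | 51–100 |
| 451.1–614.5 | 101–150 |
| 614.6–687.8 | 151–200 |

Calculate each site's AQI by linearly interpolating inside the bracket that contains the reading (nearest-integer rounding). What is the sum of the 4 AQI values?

Pittsburgh: 674.4 ∈ [614.6, 687.8] ↔ index [151, 200].
151 + (674.4−614.6)·(200−151)/(687.8−614.6) = 151 + 59.8·49/73.2 ≈ 191.03, so AQI = 191.
Johannesburg: 516.4 lies in 451.1–614.5, so I_lo=101, I_hi=150, C_lo=451.1, C_hi=614.5.
(150−101)/(614.5−451.1) × (516.4−451.1) + 101 = 49/163.4 × 65.3 + 101 ≈ 120.58 → 121.
Phoenix: 681.4 lies in 614.6–687.8, so I_lo=151, I_hi=200, C_lo=614.6, C_hi=687.8.
(200−151)/(687.8−614.6) × (681.4−614.6) + 151 = 49/73.2 × 66.8 + 151 ≈ 195.72 → 196.
Riyadh: 538.7 lies in 451.1–614.5, so I_lo=101, I_hi=150, C_lo=451.1, C_hi=614.5.
(150−101)/(614.5−451.1) × (538.7−451.1) + 101 = 49/163.4 × 87.6 + 101 ≈ 127.27 → 127.
AQIs: Pittsburgh=191, Johannesburg=121, Phoenix=196, Riyadh=127. Sum = 191 + 121 + 196 + 127 = 635.

635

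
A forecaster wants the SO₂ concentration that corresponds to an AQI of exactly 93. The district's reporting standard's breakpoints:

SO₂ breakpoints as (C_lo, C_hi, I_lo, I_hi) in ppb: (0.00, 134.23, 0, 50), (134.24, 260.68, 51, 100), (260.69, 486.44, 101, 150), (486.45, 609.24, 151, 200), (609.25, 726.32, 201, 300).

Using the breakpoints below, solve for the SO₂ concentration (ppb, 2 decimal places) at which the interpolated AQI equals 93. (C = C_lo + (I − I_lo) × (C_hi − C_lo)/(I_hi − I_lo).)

AQI 93 lies in the 51–100 band, which corresponds to 134.24–260.68 ppb.
C = 134.24 + (93−51)×(260.68−134.24)/(100−51) = 134.24 + 42×126.44/49 ≈ 242.6171 ppb → 242.62 ppb to 2 dp.

242.62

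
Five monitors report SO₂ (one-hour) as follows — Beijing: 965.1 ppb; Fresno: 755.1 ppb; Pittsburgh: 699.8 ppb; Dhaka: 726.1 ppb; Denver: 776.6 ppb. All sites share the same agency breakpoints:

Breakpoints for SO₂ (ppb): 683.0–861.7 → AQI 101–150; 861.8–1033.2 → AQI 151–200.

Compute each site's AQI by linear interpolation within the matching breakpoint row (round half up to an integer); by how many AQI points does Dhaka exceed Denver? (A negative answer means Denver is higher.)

-14

Beijing: row 861.8–1033.2 (AQI 151–200). (200−151)·(965.1−861.8)/(1033.2−861.8) + 151 = 49·103.3/171.4 + 151 ≈ 180.53 → 181.
Fresno 755.1: bracket 683.0–861.7 → index 101–150; slope 49/178.7, offset 72.1.
AQI = 101 + 49/178.7·72.1 ≈ 120.77 ⇒ 121.
Pittsburgh: row 683.0–861.7 (AQI 101–150). (150−101)·(699.8−683.0)/(861.7−683.0) + 101 = 49·16.8/178.7 + 101 ≈ 105.61 → 106.
Dhaka: row 683.0–861.7 (AQI 101–150). (150−101)·(726.1−683.0)/(861.7−683.0) + 101 = 49·43.1/178.7 + 101 ≈ 112.82 → 113.
Denver 776.6: bracket 683.0–861.7 → index 101–150; slope 49/178.7, offset 93.6.
AQI = 101 + 49/178.7·93.6 ≈ 126.67 ⇒ 127.
AQIs: Beijing=181, Fresno=121, Pittsburgh=106, Dhaka=113, Denver=127. Dhaka (113) − Denver (127) = -14.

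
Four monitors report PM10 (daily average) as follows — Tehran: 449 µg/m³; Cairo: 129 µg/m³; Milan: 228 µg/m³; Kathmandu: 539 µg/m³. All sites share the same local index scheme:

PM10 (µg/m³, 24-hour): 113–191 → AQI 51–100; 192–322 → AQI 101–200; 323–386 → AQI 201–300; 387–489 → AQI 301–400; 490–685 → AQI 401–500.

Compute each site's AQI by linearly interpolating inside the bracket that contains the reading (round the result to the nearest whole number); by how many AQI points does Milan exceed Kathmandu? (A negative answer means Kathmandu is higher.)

-298

Tehran 449: bracket 387–489 → index 301–400; slope 99/102, offset 62.
AQI = 301 + 99/102·62 ≈ 361.18 ⇒ 361.
Cairo: row 113–191 (AQI 51–100). (100−51)·(129−113)/(191−113) + 51 = 49·16/78 + 51 ≈ 61.05 → 61.
Milan: 228 ∈ [192, 322] ↔ index [101, 200].
101 + (228−192)·(200−101)/(322−192) = 101 + 36·99/130 ≈ 128.42, so AQI = 128.
Kathmandu: 539 ∈ [490, 685] ↔ index [401, 500].
401 + (539−490)·(500−401)/(685−490) = 401 + 49·99/195 ≈ 425.88, so AQI = 426.
AQIs: Tehran=361, Cairo=61, Milan=128, Kathmandu=426. Milan (128) − Kathmandu (426) = -298.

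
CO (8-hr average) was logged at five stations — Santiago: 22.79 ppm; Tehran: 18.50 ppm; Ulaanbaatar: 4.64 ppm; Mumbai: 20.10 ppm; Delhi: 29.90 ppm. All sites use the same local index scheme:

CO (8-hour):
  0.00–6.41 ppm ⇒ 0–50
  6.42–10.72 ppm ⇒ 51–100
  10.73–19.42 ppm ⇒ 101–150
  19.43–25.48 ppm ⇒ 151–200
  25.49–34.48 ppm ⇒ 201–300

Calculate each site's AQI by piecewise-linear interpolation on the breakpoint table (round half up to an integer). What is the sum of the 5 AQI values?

765

Santiago 22.79: bracket 19.43–25.48 → index 151–200; slope 49/6.05, offset 3.36.
AQI = 151 + 49/6.05·3.36 ≈ 178.21 ⇒ 178.
Tehran 18.50: bracket 10.73–19.42 → index 101–150; slope 49/8.69, offset 7.77.
AQI = 101 + 49/8.69·7.77 ≈ 144.81 ⇒ 145.
Ulaanbaatar: row 0.00–6.41 (AQI 0–50). (50−0)·(4.64−0.00)/(6.41−0.00) + 0 = 50·4.64/6.41 + 0 ≈ 36.19 → 36.
Mumbai: row 19.43–25.48 (AQI 151–200). (200−151)·(20.10−19.43)/(25.48−19.43) + 151 = 49·0.67/6.05 + 151 ≈ 156.43 → 156.
Delhi: row 25.49–34.48 (AQI 201–300). (300−201)·(29.90−25.49)/(34.48−25.49) + 201 = 99·4.41/8.99 + 201 ≈ 249.56 → 250.
AQIs: Santiago=178, Tehran=145, Ulaanbaatar=36, Mumbai=156, Delhi=250. Sum = 178 + 145 + 36 + 156 + 250 = 765.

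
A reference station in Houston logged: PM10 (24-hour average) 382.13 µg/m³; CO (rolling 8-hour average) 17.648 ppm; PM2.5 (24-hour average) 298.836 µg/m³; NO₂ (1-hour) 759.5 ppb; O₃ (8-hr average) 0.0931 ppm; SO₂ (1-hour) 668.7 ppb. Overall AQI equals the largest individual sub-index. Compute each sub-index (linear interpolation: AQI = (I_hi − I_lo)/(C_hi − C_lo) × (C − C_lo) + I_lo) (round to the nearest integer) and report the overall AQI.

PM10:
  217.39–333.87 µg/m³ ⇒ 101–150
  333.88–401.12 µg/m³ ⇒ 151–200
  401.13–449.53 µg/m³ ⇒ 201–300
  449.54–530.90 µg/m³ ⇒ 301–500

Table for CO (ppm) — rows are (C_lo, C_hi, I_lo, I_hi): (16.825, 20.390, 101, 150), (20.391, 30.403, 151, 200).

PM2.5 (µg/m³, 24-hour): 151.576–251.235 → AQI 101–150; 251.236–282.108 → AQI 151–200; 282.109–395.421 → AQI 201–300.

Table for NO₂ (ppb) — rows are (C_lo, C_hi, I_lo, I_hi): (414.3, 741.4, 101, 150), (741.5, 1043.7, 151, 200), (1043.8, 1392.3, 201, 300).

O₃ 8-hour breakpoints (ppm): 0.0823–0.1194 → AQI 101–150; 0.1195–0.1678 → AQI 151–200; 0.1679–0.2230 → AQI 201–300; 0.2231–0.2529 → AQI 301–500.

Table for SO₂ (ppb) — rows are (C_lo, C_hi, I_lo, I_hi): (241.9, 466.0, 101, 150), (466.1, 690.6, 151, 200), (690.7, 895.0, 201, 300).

PM10: 382.13 ∈ [333.88, 401.12] ↔ index [151, 200].
151 + (382.13−333.88)·(200−151)/(401.12−333.88) = 151 + 48.25·49/67.24 ≈ 186.16, so AQI = 186.
CO 17.648: bracket 16.825–20.390 → index 101–150; slope 49/3.565, offset 0.823.
AQI = 101 + 49/3.565·0.823 ≈ 112.31 ⇒ 112.
PM2.5: 298.836 ∈ [282.109, 395.421] ↔ index [201, 300].
201 + (298.836−282.109)·(300−201)/(395.421−282.109) = 201 + 16.727·99/113.312 ≈ 215.61, so AQI = 216.
NO₂ 759.5: bracket 741.5–1043.7 → index 151–200; slope 49/302.2, offset 18.0.
AQI = 151 + 49/302.2·18.0 ≈ 153.92 ⇒ 154.
O₃: 0.0931 ∈ [0.0823, 0.1194] ↔ index [101, 150].
101 + (0.0931−0.0823)·(150−101)/(0.1194−0.0823) = 101 + 0.0108·49/0.0371 ≈ 115.26, so AQI = 115.
SO₂: 668.7 ∈ [466.1, 690.6] ↔ index [151, 200].
151 + (668.7−466.1)·(200−151)/(690.6−466.1) = 151 + 202.6·49/224.5 ≈ 195.22, so AQI = 195.
Sub-indices: PM10→186, CO→112, PM2.5→216, NO₂→154, O₃→115, SO₂→195. Overall AQI = max = 216; dominant pollutant is PM2.5.
AQI 216: Very Unhealthy.

216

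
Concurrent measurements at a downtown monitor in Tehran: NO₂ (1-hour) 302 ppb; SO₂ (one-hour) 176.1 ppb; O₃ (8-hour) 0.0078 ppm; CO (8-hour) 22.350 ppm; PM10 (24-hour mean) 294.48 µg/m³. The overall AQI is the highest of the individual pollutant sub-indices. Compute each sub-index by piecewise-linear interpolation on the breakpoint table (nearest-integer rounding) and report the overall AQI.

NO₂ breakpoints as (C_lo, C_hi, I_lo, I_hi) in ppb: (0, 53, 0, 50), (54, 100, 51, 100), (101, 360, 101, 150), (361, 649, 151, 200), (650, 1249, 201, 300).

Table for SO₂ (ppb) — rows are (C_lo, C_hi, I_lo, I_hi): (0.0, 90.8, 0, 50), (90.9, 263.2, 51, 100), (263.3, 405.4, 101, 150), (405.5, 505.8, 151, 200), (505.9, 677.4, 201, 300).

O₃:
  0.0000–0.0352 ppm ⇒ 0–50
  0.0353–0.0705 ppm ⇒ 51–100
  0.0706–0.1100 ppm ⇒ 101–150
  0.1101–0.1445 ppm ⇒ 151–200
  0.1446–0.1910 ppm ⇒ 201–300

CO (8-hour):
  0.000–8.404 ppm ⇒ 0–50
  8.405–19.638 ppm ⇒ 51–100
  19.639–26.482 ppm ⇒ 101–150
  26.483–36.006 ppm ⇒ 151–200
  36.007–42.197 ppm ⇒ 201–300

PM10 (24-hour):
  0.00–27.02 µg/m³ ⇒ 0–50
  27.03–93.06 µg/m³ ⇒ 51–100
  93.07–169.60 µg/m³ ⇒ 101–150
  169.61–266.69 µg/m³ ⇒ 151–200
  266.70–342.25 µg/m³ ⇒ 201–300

237

NO₂: 302 lies in 101–360, so I_lo=101, I_hi=150, C_lo=101, C_hi=360.
(150−101)/(360−101) × (302−101) + 101 = 49/259 × 201 + 101 ≈ 139.03 → 139.
SO₂: row 90.9–263.2 (AQI 51–100). (100−51)·(176.1−90.9)/(263.2−90.9) + 51 = 49·85.2/172.3 + 51 ≈ 75.23 → 75.
O₃: row 0.0000–0.0352 (AQI 0–50). (50−0)·(0.0078−0.0000)/(0.0352−0.0000) + 0 = 50·0.0078/0.0352 + 0 ≈ 11.08 → 11.
CO: row 19.639–26.482 (AQI 101–150). (150−101)·(22.350−19.639)/(26.482−19.639) + 101 = 49·2.711/6.843 + 101 ≈ 120.41 → 120.
PM10: 294.48 lies in 266.70–342.25, so I_lo=201, I_hi=300, C_lo=266.70, C_hi=342.25.
(300−201)/(342.25−266.70) × (294.48−266.70) + 201 = 99/75.55 × 27.78 + 201 ≈ 237.40 → 237.
Sub-indices: NO₂→139, SO₂→75, O₃→11, CO→120, PM10→237. Overall AQI = max = 237; dominant pollutant is PM10.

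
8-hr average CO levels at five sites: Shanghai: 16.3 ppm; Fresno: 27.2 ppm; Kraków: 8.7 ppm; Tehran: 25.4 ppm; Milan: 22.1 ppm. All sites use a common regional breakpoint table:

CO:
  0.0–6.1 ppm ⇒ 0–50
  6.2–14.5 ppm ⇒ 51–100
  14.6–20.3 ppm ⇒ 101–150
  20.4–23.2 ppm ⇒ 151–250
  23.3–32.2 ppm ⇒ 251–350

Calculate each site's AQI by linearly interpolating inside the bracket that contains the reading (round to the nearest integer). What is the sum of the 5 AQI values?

Shanghai: 16.3 ∈ [14.6, 20.3] ↔ index [101, 150].
101 + (16.3−14.6)·(150−101)/(20.3−14.6) = 101 + 1.7·49/5.7 ≈ 115.61, so AQI = 116.
Fresno: row 23.3–32.2 (AQI 251–350). (350−251)·(27.2−23.3)/(32.2−23.3) + 251 = 99·3.9/8.9 + 251 ≈ 294.38 → 294.
Kraków 8.7: bracket 6.2–14.5 → index 51–100; slope 49/8.3, offset 2.5.
AQI = 51 + 49/8.3·2.5 ≈ 65.76 ⇒ 66.
Tehran: row 23.3–32.2 (AQI 251–350). (350−251)·(25.4−23.3)/(32.2−23.3) + 251 = 99·2.1/8.9 + 251 ≈ 274.36 → 274.
Milan 22.1: bracket 20.4–23.2 → index 151–250; slope 99/2.8, offset 1.7.
AQI = 151 + 99/2.8·1.7 ≈ 211.11 ⇒ 211.
AQIs: Shanghai=116, Fresno=294, Kraków=66, Tehran=274, Milan=211. Sum = 116 + 294 + 66 + 274 + 211 = 961.

961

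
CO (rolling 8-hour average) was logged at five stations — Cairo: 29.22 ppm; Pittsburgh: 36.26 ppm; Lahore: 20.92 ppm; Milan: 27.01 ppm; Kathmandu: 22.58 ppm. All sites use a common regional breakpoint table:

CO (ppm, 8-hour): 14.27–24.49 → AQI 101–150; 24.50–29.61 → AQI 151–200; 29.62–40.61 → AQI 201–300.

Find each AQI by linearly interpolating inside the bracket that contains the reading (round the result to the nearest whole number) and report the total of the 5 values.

906

Cairo: 29.22 ∈ [24.50, 29.61] ↔ index [151, 200].
151 + (29.22−24.50)·(200−151)/(29.61−24.50) = 151 + 4.72·49/5.11 ≈ 196.26, so AQI = 196.
Pittsburgh 36.26: bracket 29.62–40.61 → index 201–300; slope 99/10.99, offset 6.64.
AQI = 201 + 99/10.99·6.64 ≈ 260.81 ⇒ 261.
Lahore: 20.92 ∈ [14.27, 24.49] ↔ index [101, 150].
101 + (20.92−14.27)·(150−101)/(24.49−14.27) = 101 + 6.65·49/10.22 ≈ 132.88, so AQI = 133.
Milan 27.01: bracket 24.50–29.61 → index 151–200; slope 49/5.11, offset 2.51.
AQI = 151 + 49/5.11·2.51 ≈ 175.07 ⇒ 175.
Kathmandu: 22.58 ∈ [14.27, 24.49] ↔ index [101, 150].
101 + (22.58−14.27)·(150−101)/(24.49−14.27) = 101 + 8.31·49/10.22 ≈ 140.84, so AQI = 141.
AQIs: Cairo=196, Pittsburgh=261, Lahore=133, Milan=175, Kathmandu=141. Sum = 196 + 261 + 133 + 175 + 141 = 906.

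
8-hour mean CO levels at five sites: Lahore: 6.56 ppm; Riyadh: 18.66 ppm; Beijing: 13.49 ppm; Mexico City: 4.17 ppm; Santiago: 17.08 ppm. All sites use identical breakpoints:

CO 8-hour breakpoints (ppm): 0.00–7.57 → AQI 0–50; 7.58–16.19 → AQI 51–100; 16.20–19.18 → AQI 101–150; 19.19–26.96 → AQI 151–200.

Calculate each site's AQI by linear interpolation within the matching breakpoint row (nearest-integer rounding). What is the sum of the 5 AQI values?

Lahore: 6.56 lies in 0.00–7.57, so I_lo=0, I_hi=50, C_lo=0.00, C_hi=7.57.
(50−0)/(7.57−0.00) × (6.56−0.00) + 0 = 50/7.57 × 6.56 + 0 ≈ 43.33 → 43.
Riyadh: 18.66 lies in 16.20–19.18, so I_lo=101, I_hi=150, C_lo=16.20, C_hi=19.18.
(150−101)/(19.18−16.20) × (18.66−16.20) + 101 = 49/2.98 × 2.46 + 101 ≈ 141.45 → 141.
Beijing: 13.49 lies in 7.58–16.19, so I_lo=51, I_hi=100, C_lo=7.58, C_hi=16.19.
(100−51)/(16.19−7.58) × (13.49−7.58) + 51 = 49/8.61 × 5.91 + 51 ≈ 84.63 → 85.
Mexico City 4.17: bracket 0.00–7.57 → index 0–50; slope 50/7.57, offset 4.17.
AQI = 0 + 50/7.57·4.17 ≈ 27.54 ⇒ 28.
Santiago: 17.08 lies in 16.20–19.18, so I_lo=101, I_hi=150, C_lo=16.20, C_hi=19.18.
(150−101)/(19.18−16.20) × (17.08−16.20) + 101 = 49/2.98 × 0.88 + 101 ≈ 115.47 → 115.
AQIs: Lahore=43, Riyadh=141, Beijing=85, Mexico City=28, Santiago=115. Sum = 43 + 141 + 85 + 28 + 115 = 412.

412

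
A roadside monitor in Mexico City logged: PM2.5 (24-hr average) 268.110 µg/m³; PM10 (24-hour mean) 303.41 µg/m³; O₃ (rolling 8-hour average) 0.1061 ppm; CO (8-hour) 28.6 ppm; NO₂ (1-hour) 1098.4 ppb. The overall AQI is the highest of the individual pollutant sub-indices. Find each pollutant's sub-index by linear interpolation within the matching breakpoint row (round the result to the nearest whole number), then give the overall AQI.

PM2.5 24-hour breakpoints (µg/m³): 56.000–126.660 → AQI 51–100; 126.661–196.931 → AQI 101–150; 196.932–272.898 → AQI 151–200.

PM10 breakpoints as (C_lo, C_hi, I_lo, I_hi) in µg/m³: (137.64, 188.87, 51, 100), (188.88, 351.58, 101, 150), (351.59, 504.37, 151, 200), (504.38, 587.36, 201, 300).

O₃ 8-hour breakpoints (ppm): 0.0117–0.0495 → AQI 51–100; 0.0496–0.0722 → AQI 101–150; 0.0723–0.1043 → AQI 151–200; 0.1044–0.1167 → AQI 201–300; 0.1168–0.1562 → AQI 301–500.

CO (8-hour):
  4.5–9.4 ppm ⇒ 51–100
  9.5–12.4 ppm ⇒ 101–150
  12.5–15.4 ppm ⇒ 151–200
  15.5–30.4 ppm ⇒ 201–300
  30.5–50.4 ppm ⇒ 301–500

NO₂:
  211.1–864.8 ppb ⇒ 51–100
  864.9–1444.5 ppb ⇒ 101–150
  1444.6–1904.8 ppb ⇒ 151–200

PM2.5: row 196.932–272.898 (AQI 151–200). (200−151)·(268.110−196.932)/(272.898−196.932) + 151 = 49·71.178/75.966 + 151 ≈ 196.91 → 197.
PM10: 303.41 ∈ [188.88, 351.58] ↔ index [101, 150].
101 + (303.41−188.88)·(150−101)/(351.58−188.88) = 101 + 114.53·49/162.70 ≈ 135.49, so AQI = 135.
O₃ 0.1061: bracket 0.1044–0.1167 → index 201–300; slope 99/0.0123, offset 0.0017.
AQI = 201 + 99/0.0123·0.0017 ≈ 214.68 ⇒ 215.
CO 28.6: bracket 15.5–30.4 → index 201–300; slope 99/14.9, offset 13.1.
AQI = 201 + 99/14.9·13.1 ≈ 288.04 ⇒ 288.
NO₂: 1098.4 lies in 864.9–1444.5, so I_lo=101, I_hi=150, C_lo=864.9, C_hi=1444.5.
(150−101)/(1444.5−864.9) × (1098.4−864.9) + 101 = 49/579.6 × 233.5 + 101 ≈ 120.74 → 121.
Sub-indices: PM2.5→197, PM10→135, O₃→215, CO→288, NO₂→121. Overall AQI = max = 288; dominant pollutant is CO.

288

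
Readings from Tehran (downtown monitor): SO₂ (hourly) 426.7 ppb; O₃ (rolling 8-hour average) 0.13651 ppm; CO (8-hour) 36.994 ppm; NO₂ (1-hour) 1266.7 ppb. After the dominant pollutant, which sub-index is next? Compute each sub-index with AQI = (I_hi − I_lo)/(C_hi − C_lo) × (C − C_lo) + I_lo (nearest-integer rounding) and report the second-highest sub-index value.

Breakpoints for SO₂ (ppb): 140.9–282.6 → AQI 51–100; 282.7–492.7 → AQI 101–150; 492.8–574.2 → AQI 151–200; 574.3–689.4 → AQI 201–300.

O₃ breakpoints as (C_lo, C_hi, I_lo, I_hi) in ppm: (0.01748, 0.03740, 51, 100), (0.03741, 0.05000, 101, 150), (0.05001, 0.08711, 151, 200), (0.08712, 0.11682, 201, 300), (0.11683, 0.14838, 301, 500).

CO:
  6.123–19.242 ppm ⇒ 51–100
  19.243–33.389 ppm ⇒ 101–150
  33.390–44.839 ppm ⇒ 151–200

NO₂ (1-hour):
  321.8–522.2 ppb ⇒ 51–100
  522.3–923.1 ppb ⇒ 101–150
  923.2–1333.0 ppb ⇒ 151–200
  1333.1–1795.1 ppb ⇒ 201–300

SO₂: 426.7 lies in 282.7–492.7, so I_lo=101, I_hi=150, C_lo=282.7, C_hi=492.7.
(150−101)/(492.7−282.7) × (426.7−282.7) + 101 = 49/210.0 × 144.0 + 101 ≈ 134.60 → 135.
O₃: 0.13651 lies in 0.11683–0.14838, so I_lo=301, I_hi=500, C_lo=0.11683, C_hi=0.14838.
(500−301)/(0.14838−0.11683) × (0.13651−0.11683) + 301 = 199/0.03155 × 0.01968 + 301 ≈ 425.13 → 425.
CO 36.994: bracket 33.390–44.839 → index 151–200; slope 49/11.449, offset 3.604.
AQI = 151 + 49/11.449·3.604 ≈ 166.42 ⇒ 166.
NO₂: 1266.7 lies in 923.2–1333.0, so I_lo=151, I_hi=200, C_lo=923.2, C_hi=1333.0.
(200−151)/(1333.0−923.2) × (1266.7−923.2) + 151 = 49/409.8 × 343.5 + 151 ≈ 192.07 → 192.
Sub-indices: SO₂→135, O₃→425, CO→166, NO₂→192. Ranked high→low: 425, 192, 166, 135. Second-highest sub-index = 192.

192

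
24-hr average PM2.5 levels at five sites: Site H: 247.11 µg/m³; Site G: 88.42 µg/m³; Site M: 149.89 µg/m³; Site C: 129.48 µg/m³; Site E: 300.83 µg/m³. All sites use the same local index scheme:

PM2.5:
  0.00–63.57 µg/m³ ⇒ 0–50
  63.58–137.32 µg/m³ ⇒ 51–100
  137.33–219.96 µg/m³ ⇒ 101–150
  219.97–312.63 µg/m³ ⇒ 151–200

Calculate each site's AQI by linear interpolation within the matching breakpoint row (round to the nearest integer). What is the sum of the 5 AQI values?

630

Site H 247.11: bracket 219.97–312.63 → index 151–200; slope 49/92.66, offset 27.14.
AQI = 151 + 49/92.66·27.14 ≈ 165.35 ⇒ 165.
Site G: 88.42 ∈ [63.58, 137.32] ↔ index [51, 100].
51 + (88.42−63.58)·(100−51)/(137.32−63.58) = 51 + 24.84·49/73.74 ≈ 67.51, so AQI = 68.
Site M 149.89: bracket 137.33–219.96 → index 101–150; slope 49/82.63, offset 12.56.
AQI = 101 + 49/82.63·12.56 ≈ 108.45 ⇒ 108.
Site C: 129.48 ∈ [63.58, 137.32] ↔ index [51, 100].
51 + (129.48−63.58)·(100−51)/(137.32−63.58) = 51 + 65.90·49/73.74 ≈ 94.79, so AQI = 95.
Site E: 300.83 lies in 219.97–312.63, so I_lo=151, I_hi=200, C_lo=219.97, C_hi=312.63.
(200−151)/(312.63−219.97) × (300.83−219.97) + 151 = 49/92.66 × 80.86 + 151 ≈ 193.76 → 194.
AQIs: Site H=165, Site G=68, Site M=108, Site C=95, Site E=194. Sum = 165 + 68 + 108 + 95 + 194 = 630.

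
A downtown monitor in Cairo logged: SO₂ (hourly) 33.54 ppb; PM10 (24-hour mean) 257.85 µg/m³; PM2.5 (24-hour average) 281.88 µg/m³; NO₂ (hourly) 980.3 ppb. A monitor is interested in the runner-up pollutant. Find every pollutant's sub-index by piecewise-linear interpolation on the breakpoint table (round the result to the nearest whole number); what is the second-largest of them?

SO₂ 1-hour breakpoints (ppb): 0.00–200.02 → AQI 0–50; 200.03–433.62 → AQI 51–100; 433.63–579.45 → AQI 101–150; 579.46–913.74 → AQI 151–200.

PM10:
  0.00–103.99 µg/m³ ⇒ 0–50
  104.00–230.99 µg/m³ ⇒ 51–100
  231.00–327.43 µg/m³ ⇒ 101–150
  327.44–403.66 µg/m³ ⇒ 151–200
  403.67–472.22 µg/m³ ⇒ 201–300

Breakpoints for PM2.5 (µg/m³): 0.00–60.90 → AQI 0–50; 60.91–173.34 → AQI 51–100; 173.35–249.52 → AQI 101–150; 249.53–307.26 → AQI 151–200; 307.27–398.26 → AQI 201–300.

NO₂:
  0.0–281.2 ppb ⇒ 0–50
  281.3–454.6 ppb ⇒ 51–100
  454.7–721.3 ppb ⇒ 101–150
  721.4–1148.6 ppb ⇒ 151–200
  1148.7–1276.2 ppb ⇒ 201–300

SO₂: 33.54 lies in 0.00–200.02, so I_lo=0, I_hi=50, C_lo=0.00, C_hi=200.02.
(50−0)/(200.02−0.00) × (33.54−0.00) + 0 = 50/200.02 × 33.54 + 0 ≈ 8.38 → 8.
PM10 257.85: bracket 231.00–327.43 → index 101–150; slope 49/96.43, offset 26.85.
AQI = 101 + 49/96.43·26.85 ≈ 114.64 ⇒ 115.
PM2.5: row 249.53–307.26 (AQI 151–200). (200−151)·(281.88−249.53)/(307.26−249.53) + 151 = 49·32.35/57.73 + 151 ≈ 178.46 → 178.
NO₂: 980.3 lies in 721.4–1148.6, so I_lo=151, I_hi=200, C_lo=721.4, C_hi=1148.6.
(200−151)/(1148.6−721.4) × (980.3−721.4) + 151 = 49/427.2 × 258.9 + 151 ≈ 180.70 → 181.
Sub-indices: SO₂→8, PM10→115, PM2.5→178, NO₂→181. Ranked high→low: 181, 178, 115, 8. Second-highest sub-index = 178.

178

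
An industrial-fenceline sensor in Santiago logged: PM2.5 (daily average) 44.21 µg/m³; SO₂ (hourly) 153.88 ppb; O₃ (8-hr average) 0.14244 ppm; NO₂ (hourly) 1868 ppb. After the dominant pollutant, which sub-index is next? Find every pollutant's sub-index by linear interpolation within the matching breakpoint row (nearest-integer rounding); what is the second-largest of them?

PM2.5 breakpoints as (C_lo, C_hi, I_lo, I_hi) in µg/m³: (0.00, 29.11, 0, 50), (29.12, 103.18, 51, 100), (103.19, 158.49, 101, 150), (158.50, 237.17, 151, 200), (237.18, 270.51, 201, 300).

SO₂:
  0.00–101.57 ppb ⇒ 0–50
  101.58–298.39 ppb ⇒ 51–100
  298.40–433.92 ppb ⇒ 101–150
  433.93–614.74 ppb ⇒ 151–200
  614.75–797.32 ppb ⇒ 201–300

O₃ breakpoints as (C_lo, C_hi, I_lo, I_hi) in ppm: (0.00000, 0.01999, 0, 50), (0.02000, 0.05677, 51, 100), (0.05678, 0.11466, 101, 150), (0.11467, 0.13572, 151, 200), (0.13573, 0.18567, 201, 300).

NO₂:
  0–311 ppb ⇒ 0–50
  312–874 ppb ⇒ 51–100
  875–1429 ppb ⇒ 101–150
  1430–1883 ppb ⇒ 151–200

198

PM2.5: row 29.12–103.18 (AQI 51–100). (100−51)·(44.21−29.12)/(103.18−29.12) + 51 = 49·15.09/74.06 + 51 ≈ 60.98 → 61.
SO₂ 153.88: bracket 101.58–298.39 → index 51–100; slope 49/196.81, offset 52.30.
AQI = 51 + 49/196.81·52.30 ≈ 64.02 ⇒ 64.
O₃: row 0.13573–0.18567 (AQI 201–300). (300−201)·(0.14244−0.13573)/(0.18567−0.13573) + 201 = 99·0.00671/0.04994 + 201 ≈ 214.30 → 214.
NO₂ 1868: bracket 1430–1883 → index 151–200; slope 49/453, offset 438.
AQI = 151 + 49/453·438 ≈ 198.38 ⇒ 198.
Sub-indices: PM2.5→61, SO₂→64, O₃→214, NO₂→198. Ranked high→low: 214, 198, 64, 61. Second-highest sub-index = 198.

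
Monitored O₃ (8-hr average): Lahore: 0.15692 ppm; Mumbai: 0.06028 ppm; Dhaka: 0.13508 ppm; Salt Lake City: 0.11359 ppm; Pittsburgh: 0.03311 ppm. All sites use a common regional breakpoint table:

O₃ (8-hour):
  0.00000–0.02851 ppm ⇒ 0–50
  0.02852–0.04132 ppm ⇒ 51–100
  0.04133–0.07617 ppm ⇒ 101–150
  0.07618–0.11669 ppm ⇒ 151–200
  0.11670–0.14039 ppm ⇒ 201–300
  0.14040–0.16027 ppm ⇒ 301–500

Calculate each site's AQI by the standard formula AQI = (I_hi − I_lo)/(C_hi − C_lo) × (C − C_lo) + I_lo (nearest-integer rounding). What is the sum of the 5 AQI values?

Lahore: 0.15692 lies in 0.14040–0.16027, so I_lo=301, I_hi=500, C_lo=0.14040, C_hi=0.16027.
(500−301)/(0.16027−0.14040) × (0.15692−0.14040) + 301 = 199/0.01987 × 0.01652 + 301 ≈ 466.45 → 466.
Mumbai: row 0.04133–0.07617 (AQI 101–150). (150−101)·(0.06028−0.04133)/(0.07617−0.04133) + 101 = 49·0.01895/0.03484 + 101 ≈ 127.65 → 128.
Dhaka: 0.13508 lies in 0.11670–0.14039, so I_lo=201, I_hi=300, C_lo=0.11670, C_hi=0.14039.
(300−201)/(0.14039−0.11670) × (0.13508−0.11670) + 201 = 99/0.02369 × 0.01838 + 201 ≈ 277.81 → 278.
Salt Lake City 0.11359: bracket 0.07618–0.11669 → index 151–200; slope 49/0.04051, offset 0.03741.
AQI = 151 + 49/0.04051·0.03741 ≈ 196.25 ⇒ 196.
Pittsburgh: 0.03311 ∈ [0.02852, 0.04132] ↔ index [51, 100].
51 + (0.03311−0.02852)·(100−51)/(0.04132−0.02852) = 51 + 0.00459·49/0.01280 ≈ 68.57, so AQI = 69.
AQIs: Lahore=466, Mumbai=128, Dhaka=278, Salt Lake City=196, Pittsburgh=69. Sum = 466 + 128 + 278 + 196 + 69 = 1137.

1137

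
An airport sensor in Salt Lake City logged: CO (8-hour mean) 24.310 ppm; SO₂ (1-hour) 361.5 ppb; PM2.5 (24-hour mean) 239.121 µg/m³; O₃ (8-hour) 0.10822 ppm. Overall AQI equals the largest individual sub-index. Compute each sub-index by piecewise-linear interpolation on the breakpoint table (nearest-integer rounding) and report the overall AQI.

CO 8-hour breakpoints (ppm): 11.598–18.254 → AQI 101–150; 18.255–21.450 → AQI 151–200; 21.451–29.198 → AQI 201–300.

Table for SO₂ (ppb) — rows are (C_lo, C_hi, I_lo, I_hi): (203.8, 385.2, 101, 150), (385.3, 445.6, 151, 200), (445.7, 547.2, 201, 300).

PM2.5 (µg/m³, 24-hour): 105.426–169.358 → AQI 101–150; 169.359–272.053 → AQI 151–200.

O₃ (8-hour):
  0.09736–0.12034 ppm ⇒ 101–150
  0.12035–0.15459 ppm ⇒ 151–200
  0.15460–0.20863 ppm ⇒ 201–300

CO: 24.310 lies in 21.451–29.198, so I_lo=201, I_hi=300, C_lo=21.451, C_hi=29.198.
(300−201)/(29.198−21.451) × (24.310−21.451) + 201 = 99/7.747 × 2.859 + 201 ≈ 237.54 → 238.
SO₂ 361.5: bracket 203.8–385.2 → index 101–150; slope 49/181.4, offset 157.7.
AQI = 101 + 49/181.4·157.7 ≈ 143.60 ⇒ 144.
PM2.5: 239.121 ∈ [169.359, 272.053] ↔ index [151, 200].
151 + (239.121−169.359)·(200−151)/(272.053−169.359) = 151 + 69.762·49/102.694 ≈ 184.29, so AQI = 184.
O₃ 0.10822: bracket 0.09736–0.12034 → index 101–150; slope 49/0.02298, offset 0.01086.
AQI = 101 + 49/0.02298·0.01086 ≈ 124.16 ⇒ 124.
Sub-indices: CO→238, SO₂→144, PM2.5→184, O₃→124. Overall AQI = max = 238; dominant pollutant is CO.

238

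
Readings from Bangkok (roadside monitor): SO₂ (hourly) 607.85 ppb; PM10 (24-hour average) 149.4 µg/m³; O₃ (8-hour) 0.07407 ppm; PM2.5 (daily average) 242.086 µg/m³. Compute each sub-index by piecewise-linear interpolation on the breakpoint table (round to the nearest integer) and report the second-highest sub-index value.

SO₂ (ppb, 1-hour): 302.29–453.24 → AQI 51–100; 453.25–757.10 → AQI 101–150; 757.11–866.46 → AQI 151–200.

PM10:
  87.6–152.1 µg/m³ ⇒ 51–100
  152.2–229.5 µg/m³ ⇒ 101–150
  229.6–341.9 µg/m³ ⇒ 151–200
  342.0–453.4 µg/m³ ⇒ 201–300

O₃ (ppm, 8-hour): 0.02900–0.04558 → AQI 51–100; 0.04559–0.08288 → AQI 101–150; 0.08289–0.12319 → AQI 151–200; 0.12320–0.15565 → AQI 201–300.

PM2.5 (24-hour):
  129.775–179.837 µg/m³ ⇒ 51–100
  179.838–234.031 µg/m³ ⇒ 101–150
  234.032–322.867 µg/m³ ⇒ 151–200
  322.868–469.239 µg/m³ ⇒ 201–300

SO₂ 607.85: bracket 453.25–757.10 → index 101–150; slope 49/303.85, offset 154.60.
AQI = 101 + 49/303.85·154.60 ≈ 125.93 ⇒ 126.
PM10 149.4: bracket 87.6–152.1 → index 51–100; slope 49/64.5, offset 61.8.
AQI = 51 + 49/64.5·61.8 ≈ 97.95 ⇒ 98.
O₃: 0.07407 lies in 0.04559–0.08288, so I_lo=101, I_hi=150, C_lo=0.04559, C_hi=0.08288.
(150−101)/(0.08288−0.04559) × (0.07407−0.04559) + 101 = 49/0.03729 × 0.02848 + 101 ≈ 138.42 → 138.
PM2.5: row 234.032–322.867 (AQI 151–200). (200−151)·(242.086−234.032)/(322.867−234.032) + 151 = 49·8.054/88.835 + 151 ≈ 155.44 → 155.
Sub-indices: SO₂→126, PM10→98, O₃→138, PM2.5→155. Ranked high→low: 155, 138, 126, 98. Second-highest sub-index = 138.

138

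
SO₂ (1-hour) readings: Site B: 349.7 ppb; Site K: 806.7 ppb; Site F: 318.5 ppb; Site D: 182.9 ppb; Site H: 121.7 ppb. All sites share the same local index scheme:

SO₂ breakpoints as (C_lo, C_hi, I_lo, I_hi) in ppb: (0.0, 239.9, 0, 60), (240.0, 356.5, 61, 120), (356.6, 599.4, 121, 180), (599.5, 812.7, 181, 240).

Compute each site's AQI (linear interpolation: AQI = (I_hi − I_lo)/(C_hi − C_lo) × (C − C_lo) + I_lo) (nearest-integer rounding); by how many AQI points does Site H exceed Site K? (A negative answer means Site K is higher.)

Site B: 349.7 lies in 240.0–356.5, so I_lo=61, I_hi=120, C_lo=240.0, C_hi=356.5.
(120−61)/(356.5−240.0) × (349.7−240.0) + 61 = 59/116.5 × 109.7 + 61 ≈ 116.56 → 117.
Site K: 806.7 lies in 599.5–812.7, so I_lo=181, I_hi=240, C_lo=599.5, C_hi=812.7.
(240−181)/(812.7−599.5) × (806.7−599.5) + 181 = 59/213.2 × 207.2 + 181 ≈ 238.34 → 238.
Site F: row 240.0–356.5 (AQI 61–120). (120−61)·(318.5−240.0)/(356.5−240.0) + 61 = 59·78.5/116.5 + 61 ≈ 100.76 → 101.
Site D: 182.9 lies in 0.0–239.9, so I_lo=0, I_hi=60, C_lo=0.0, C_hi=239.9.
(60−0)/(239.9−0.0) × (182.9−0.0) + 0 = 60/239.9 × 182.9 + 0 ≈ 45.74 → 46.
Site H: 121.7 ∈ [0.0, 239.9] ↔ index [0, 60].
0 + (121.7−0.0)·(60−0)/(239.9−0.0) = 0 + 121.7·60/239.9 ≈ 30.44, so AQI = 30.
AQIs: Site B=117, Site K=238, Site F=101, Site D=46, Site H=30. Site H (30) − Site K (238) = -208.

-208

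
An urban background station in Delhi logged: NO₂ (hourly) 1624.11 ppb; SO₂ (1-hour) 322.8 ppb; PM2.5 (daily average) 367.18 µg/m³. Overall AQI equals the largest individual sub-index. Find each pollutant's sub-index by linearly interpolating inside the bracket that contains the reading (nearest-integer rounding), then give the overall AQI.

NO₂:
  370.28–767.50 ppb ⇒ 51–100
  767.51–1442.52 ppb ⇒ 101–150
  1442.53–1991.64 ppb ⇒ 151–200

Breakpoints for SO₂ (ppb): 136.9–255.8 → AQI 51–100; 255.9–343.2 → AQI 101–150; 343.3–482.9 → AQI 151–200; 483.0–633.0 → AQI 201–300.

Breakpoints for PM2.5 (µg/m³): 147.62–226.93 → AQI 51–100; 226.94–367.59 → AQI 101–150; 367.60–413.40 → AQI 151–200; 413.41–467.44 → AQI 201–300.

NO₂: 1624.11 ∈ [1442.53, 1991.64] ↔ index [151, 200].
151 + (1624.11−1442.53)·(200−151)/(1991.64−1442.53) = 151 + 181.58·49/549.11 ≈ 167.20, so AQI = 167.
SO₂: 322.8 ∈ [255.9, 343.2] ↔ index [101, 150].
101 + (322.8−255.9)·(150−101)/(343.2−255.9) = 101 + 66.9·49/87.3 ≈ 138.55, so AQI = 139.
PM2.5: row 226.94–367.59 (AQI 101–150). (150−101)·(367.18−226.94)/(367.59−226.94) + 101 = 49·140.24/140.65 + 101 ≈ 149.86 → 150.
Sub-indices: NO₂→167, SO₂→139, PM2.5→150. Overall AQI = max = 167; dominant pollutant is NO₂.

167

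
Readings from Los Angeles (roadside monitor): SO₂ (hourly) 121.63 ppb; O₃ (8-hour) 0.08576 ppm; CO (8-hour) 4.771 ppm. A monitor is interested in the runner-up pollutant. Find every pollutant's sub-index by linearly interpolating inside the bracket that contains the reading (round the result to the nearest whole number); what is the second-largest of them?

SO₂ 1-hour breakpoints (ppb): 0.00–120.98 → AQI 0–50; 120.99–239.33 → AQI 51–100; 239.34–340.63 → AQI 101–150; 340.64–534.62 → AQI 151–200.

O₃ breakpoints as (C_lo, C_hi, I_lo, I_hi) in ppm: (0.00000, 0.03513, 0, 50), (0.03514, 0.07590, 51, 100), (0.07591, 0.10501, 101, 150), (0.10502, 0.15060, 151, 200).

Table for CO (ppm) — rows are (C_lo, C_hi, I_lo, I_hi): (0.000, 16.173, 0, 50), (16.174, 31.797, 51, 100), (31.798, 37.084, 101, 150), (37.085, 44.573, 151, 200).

51

SO₂: 121.63 ∈ [120.99, 239.33] ↔ index [51, 100].
51 + (121.63−120.99)·(100−51)/(239.33−120.99) = 51 + 0.64·49/118.34 ≈ 51.26, so AQI = 51.
O₃: 0.08576 ∈ [0.07591, 0.10501] ↔ index [101, 150].
101 + (0.08576−0.07591)·(150−101)/(0.10501−0.07591) = 101 + 0.00985·49/0.02910 ≈ 117.59, so AQI = 118.
CO: 4.771 ∈ [0.000, 16.173] ↔ index [0, 50].
0 + (4.771−0.000)·(50−0)/(16.173−0.000) = 0 + 4.771·50/16.173 ≈ 14.75, so AQI = 15.
Sub-indices: SO₂→51, O₃→118, CO→15. Ranked high→low: 118, 51, 15. Second-highest sub-index = 51.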